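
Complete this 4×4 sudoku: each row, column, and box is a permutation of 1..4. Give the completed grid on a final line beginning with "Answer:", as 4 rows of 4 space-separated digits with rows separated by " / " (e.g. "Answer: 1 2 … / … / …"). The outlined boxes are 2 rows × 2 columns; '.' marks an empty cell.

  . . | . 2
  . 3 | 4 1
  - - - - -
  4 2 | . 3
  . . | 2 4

Step 1. [r4c2∈{1}] nothing but 1 survives at r4c2, so r4c2=1.
Step 2. [r2c1∈{2}] r2c1 has the single candidate 2. So r2c1=2.
Step 3. [r4c1∈{3}] r4c1 is down to just 3, so r4c1=3.
Step 4. [r1c2∈{4}] r1c2 has the single candidate 4 ⇒ r1c2=4.
Step 5. [r3c3∈{1}] r3c3's peers cover all but 1, so r3c3=1.
Step 6. [r1c1∈{1}] nothing but 1 survives at r1c1, so r1c1=1.
Step 7. [r1c3∈{3}] r1c3 has the single candidate 3, so r1c3=3.

Answer: 1 4 3 2 / 2 3 4 1 / 4 2 1 3 / 3 1 2 4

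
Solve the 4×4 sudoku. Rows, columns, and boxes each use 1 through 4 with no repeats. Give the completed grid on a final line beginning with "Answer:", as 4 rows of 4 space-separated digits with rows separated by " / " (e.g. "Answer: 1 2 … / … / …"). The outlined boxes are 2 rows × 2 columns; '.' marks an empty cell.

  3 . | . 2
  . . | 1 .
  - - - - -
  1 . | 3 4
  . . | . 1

Step 1. [r3c2∈{2}] r3c2's peers cover all but 2, so r3c2=2.
Step 2. [r2c2∈{4}] nothing but 4 survives at r2c2. So r2c2=4.
Step 3. [r4c2∈{3}] r4c2's peers cover all but 3, so r4c2=3.
Step 4. [r2c4∈{3}] r2c4's peers cover all but 3, so r2c4=3.
Step 5. [r1c2∈{1}] r1c2's peers cover all but 1, so r1c2=1.
Step 6. [r4c3∈{2}] r4c3 is down to just 2 ⇒ r4c3=2.
Step 7. [r2c1∈{2}] nothing but 2 survives at r2c1. So r2c1=2.
Step 8. [r4c1∈{4}] r4c1's peers cover all but 4 ⇒ r4c1=4.
Step 9. [r1c3∈{4}] r1c3 is down to just 4, so r1c3=4.

Answer: 3 1 4 2 / 2 4 1 3 / 1 2 3 4 / 4 3 2 1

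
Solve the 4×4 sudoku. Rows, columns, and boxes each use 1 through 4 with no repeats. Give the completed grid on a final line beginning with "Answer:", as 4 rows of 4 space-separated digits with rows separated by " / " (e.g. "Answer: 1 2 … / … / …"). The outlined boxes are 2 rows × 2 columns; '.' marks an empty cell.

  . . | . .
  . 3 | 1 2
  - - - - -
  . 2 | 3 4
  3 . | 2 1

Step 1. [r2c1∈{4}] only 4 remains possible at r2c1 ⇒ r2c1=4.
Step 2. [r3c1∈{1}] r3c1 has the single candidate 1 ⇒ r3c1=1.
Step 3. [r1c2∈{1}] only 1 remains possible at r1c2. So r1c2=1.
Step 4. [r4c2∈{4}] only 4 remains possible at r4c2 ⇒ r4c2=4.
Step 5. [r1c4∈{3}] r1c4 has the single candidate 3, so r1c4=3.
Step 6. [r1c1∈{2}] r1c1 has the single candidate 2. So r1c1=2.
Step 7. [r1c3∈{4}] only 4 remains possible at r1c3. So r1c3=4.

Answer: 2 1 4 3 / 4 3 1 2 / 1 2 3 4 / 3 4 2 1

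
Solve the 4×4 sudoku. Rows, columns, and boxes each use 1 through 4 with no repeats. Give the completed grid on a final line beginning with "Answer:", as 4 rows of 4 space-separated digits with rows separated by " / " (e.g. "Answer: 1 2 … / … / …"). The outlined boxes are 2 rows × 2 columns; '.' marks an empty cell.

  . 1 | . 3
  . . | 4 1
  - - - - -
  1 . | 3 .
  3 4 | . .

Step 1. [r3c2∈{2}] r3c2 has the single candidate 2, so r3c2=2.
Step 2. [r1c3∈{2}] only 2 remains possible at r1c3 ⇒ r1c3=2.
Step 3. [r4c3∈{1}] r4c3 is down to just 1 ⇒ r4c3=1.
Step 4. [r1c1∈{4}] only 4 remains possible at r1c1, so r1c1=4.
Step 5. [r3c4∈{4}] only 4 remains possible at r3c4 ⇒ r3c4=4.
Step 6. [r4c4∈{2}] r4c4's peers cover all but 2, so r4c4=2.
Step 7. [r2c2∈{3}] r2c2's peers cover all but 3 ⇒ r2c2=3.
Step 8. [r2c1∈{2}] only 2 remains possible at r2c1. So r2c1=2.

Answer: 4 1 2 3 / 2 3 4 1 / 1 2 3 4 / 3 4 1 2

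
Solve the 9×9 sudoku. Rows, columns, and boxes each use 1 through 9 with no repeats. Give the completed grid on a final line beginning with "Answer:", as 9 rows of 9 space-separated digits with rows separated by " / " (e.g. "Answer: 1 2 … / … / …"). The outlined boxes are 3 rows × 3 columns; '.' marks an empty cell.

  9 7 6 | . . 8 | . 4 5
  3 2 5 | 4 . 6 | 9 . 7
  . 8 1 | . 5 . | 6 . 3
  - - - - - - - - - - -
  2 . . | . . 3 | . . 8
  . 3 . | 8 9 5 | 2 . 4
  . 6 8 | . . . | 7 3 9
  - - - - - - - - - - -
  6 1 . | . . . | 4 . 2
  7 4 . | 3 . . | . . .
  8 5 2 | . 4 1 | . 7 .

Step 1. [r2c5∈{1}] r2c5's peers cover all but 1. So r2c5=1.
Step 2. [r9c4∈{6,9}] across row 9, 9 lands solely at r9c4 ⇒ r9c4=9.
Step 3. [r8c7∈{1,5,8}] in col 7, 8 fits only at r8c7, so r8c7=8.
Step 4. [r8c8∈{1,5,6,9}] r8c8 is the only open cell in row 8 admitting 5, so r8c8=5.
Step 5. [r1c4∈{2}] nothing but 2 survives at r1c4. So r1c4=2.
Step 6. [r4c4∈{1,6,7}] col 4 places 6 nowhere but r4c4, so r4c4=6.
Step 7. [r7c6∈{7}] r7c6's peers cover all but 7 ⇒ r7c6=7.
Step 8. [r4c3∈{4,7,9}] 4 has one home in row 4: r4c3, so r4c3=4.
Step 9. [r5c1∈{1}] only 1 remains possible at r5c1. So r5c1=1.
Step 10. [r8c6∈{2}] r8c6 is down to just 2, so r8c6=2.
Step 11. [r8c9∈{1,6}] in row 8, 1 fits only at r8c9, so r8c9=1.
Step 12. [r1c7∈{1}] r1c7's peers cover all but 1, so r1c7=1.
Step 13. [r7c3∈{3,9}] r7c3 is the only open cell in row 7 admitting 3. So r7c3=3.
Step 14. [r8c3∈{9}] only 9 remains possible at r8c3, so r8c3=9.
Step 15. [r5c8∈{6}] r5c8 is down to just 6. So r5c8=6.
Step 16. [r6c5∈{2}] only 2 remains possible at r6c5, so r6c5=2.
Step 17. [r6c1∈{5}] r6c1's peers cover all but 5, so r6c1=5.
Step 18. [r3c6∈{9}] r3c6 has the single candidate 9. So r3c6=9.
Step 19. [r2c8∈{8}] r2c8 has the single candidate 8 ⇒ r2c8=8.
Step 20. [r4c8∈{1}] r4c8 is down to just 1. So r4c8=1.
Step 21. [r6c4∈{1}] r6c4 is down to just 1 ⇒ r6c4=1.
Step 22. [r9c9∈{6}] r9c9's peers cover all but 6, so r9c9=6.
Step 23. [r1c5∈{3}] r1c5 is down to just 3. So r1c5=3.
Step 24. [r6c6∈{4}] r6c6 has the single candidate 4, so r6c6=4.
Step 25. [r7c5∈{8}] r7c5 has the single candidate 8, so r7c5=8.
Step 26. [r9c7∈{3}] r9c7's peers cover all but 3. So r9c7=3.
Step 27. [r3c1∈{4}] nothing but 4 survives at r3c1, so r3c1=4.
Step 28. [r7c4∈{5}] r7c4 is down to just 5, so r7c4=5.
Step 29. [r4c2∈{9}] only 9 remains possible at r4c2, so r4c2=9.
Step 30. [r5c3∈{7}] r5c3's peers cover all but 7 ⇒ r5c3=7.
Step 31. [r3c4∈{7}] r3c4 is down to just 7, so r3c4=7.
Step 32. [r8c5∈{6}] only 6 remains possible at r8c5, so r8c5=6.
Step 33. [r4c7∈{5}] only 5 remains possible at r4c7, so r4c7=5.
Step 34. [r3c8∈{2}] r3c8 has the single candidate 2 ⇒ r3c8=2.
Step 35. [r7c8∈{9}] only 9 remains possible at r7c8. So r7c8=9.
Step 36. [r4c5∈{7}] r4c5's peers cover all but 7. So r4c5=7.

Answer: 9 7 6 2 3 8 1 4 5 / 3 2 5 4 1 6 9 8 7 / 4 8 1 7 5 9 6 2 3 / 2 9 4 6 7 3 5 1 8 / 1 3 7 8 9 5 2 6 4 / 5 6 8 1 2 4 7 3 9 / 6 1 3 5 8 7 4 9 2 / 7 4 9 3 6 2 8 5 1 / 8 5 2 9 4 1 3 7 6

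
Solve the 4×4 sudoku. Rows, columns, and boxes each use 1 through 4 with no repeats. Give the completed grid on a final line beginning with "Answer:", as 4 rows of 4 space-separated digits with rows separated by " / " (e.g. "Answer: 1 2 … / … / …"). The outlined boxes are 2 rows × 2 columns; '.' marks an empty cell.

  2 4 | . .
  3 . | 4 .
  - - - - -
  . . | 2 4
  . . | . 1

Step 1. [r4c3∈{3}] r4c3 is down to just 3. So r4c3=3.
Step 2. [r3c1∈{1}] r3c1 is down to just 1 ⇒ r3c1=1.
Step 3. [r4c1∈{4}] r4c1 has the single candidate 4 ⇒ r4c1=4.
Step 4. [r1c4∈{3}] only 3 remains possible at r1c4 ⇒ r1c4=3.
Step 5. [r2c4∈{2}] only 2 remains possible at r2c4 ⇒ r2c4=2.
Step 6. [r1c3∈{1}] only 1 remains possible at r1c3 ⇒ r1c3=1.
Step 7. [r3c2∈{3}] r3c2 has the single candidate 3, so r3c2=3.
Step 8. [r4c2∈{2}] r4c2's peers cover all but 2 ⇒ r4c2=2.
Step 9. [r2c2∈{1}] r2c2 is down to just 1 ⇒ r2c2=1.

Answer: 2 4 1 3 / 3 1 4 2 / 1 3 2 4 / 4 2 3 1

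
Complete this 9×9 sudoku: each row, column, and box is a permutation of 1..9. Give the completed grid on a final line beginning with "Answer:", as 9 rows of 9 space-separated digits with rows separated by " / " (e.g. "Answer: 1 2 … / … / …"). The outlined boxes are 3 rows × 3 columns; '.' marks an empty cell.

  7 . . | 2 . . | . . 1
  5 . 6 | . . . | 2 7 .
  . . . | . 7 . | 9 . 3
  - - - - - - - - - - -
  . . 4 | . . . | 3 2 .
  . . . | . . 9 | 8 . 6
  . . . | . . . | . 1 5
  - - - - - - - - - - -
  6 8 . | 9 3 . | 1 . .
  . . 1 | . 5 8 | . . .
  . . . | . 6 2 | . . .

Step 1. [r5c8∈{4}] only 4 remains possible at r5c8. So r5c8=4.
Step 2. [r6c7∈{7}] r6c7 has the single candidate 7 ⇒ r6c7=7.
Step 3. [r9c4∈{1,4,7}] row 9 places 1 nowhere but r9c4, so r9c4=1.
Step 4. [r7c8∈{5}] r7c8 has the single candidate 5, so r7c8=5.
Step 5. [r9c7∈{4}] nothing but 4 survives at r9c7. So r9c7=4.
Step 6. [r7c6∈{4,7}] row 7 places 4 nowhere but r7c6, so r7c6=4.
Step 7. [r4c6∈{1,5,6,7}] across col 6, 7 lands solely at r4c6, so r4c6=7.
Step 8. [r4c9∈{9}] nothing but 9 survives at r4c9. So r4c9=9.
Step 9. [r2c9∈{4,8}] col 9 places 4 nowhere but r2c9, so r2c9=4.
Step 10. [r8c7∈{6}] r8c7's peers cover all but 6. So r8c7=6.
Step 11. [r8c4∈{7}] only 7 remains possible at r8c4. So r8c4=7.
Step 12. [r8c9∈{2}] nothing but 2 survives at r8c9 ⇒ r8c9=2.
Step 13. [r7c3∈{2,7}] row 7 places 2 nowhere but r7c3, so r7c3=2.
Step 14. [r3c3∈{8}] only 8 remains possible at r3c3 ⇒ r3c3=8.
Step 15. [r1c8∈{6,8}] 8 has one home in box 3: r1c8 ⇒ r1c8=8.
Step 16. [r1c6∈{3,5,6}] 6 has one home in row 1: r1c6 ⇒ r1c6=6.
Step 17. [r6c6∈{3}] nothing but 3 survives at r6c6. So r6c6=3.
Step 18. [r6c3∈{9}] r6c3 is down to just 9 ⇒ r6c3=9.
Step 19. [r5c4∈{5}] nothing but 5 survives at r5c4 ⇒ r5c4=5.
Step 20. [r1c3∈{3}] r1c3 has the single candidate 3, so r1c3=3.
Step 21. [r3c4∈{4}] only 4 remains possible at r3c4 ⇒ r3c4=4.
Step 22. [r4c2∈{1,5,6}] in row 4, 5 fits only at r4c2. So r4c2=5.
Step 23. [r8c1∈{3,4,9}] 4 has one home in col 1: r8c1, so r8c1=4.
Step 24. [r9c1∈{3,9}] r9c1 is the only open cell in col 1 admitting 9 ⇒ r9c1=9.
Step 25. [r5c1∈{1,2,3}] col 1 places 3 nowhere but r5c1. So r5c1=3.
Step 26. [r2c6∈{1}] only 1 remains possible at r2c6, so r2c6=1.
Step 27. [r9c8∈{3}] r9c8's peers cover all but 3. So r9c8=3.
Step 28. [r9c2∈{7}] only 7 remains possible at r9c2 ⇒ r9c2=7.
Step 29. [r6c5∈{2,4,8}] r6c5 is the only open cell in row 6 admitting 4 ⇒ r6c5=4.
Step 30. [r4c4∈{6,8}] in row 4, 6 fits only at r4c4, so r4c4=6.
Step 31. [r6c4∈{8}] only 8 remains possible at r6c4 ⇒ r6c4=8.
Step 32. [r6c1∈{2}] r6c1 is down to just 2 ⇒ r6c1=2.
Step 33. [r5c2∈{1}] r5c2 has the single candidate 1. So r5c2=1.
Step 34. [r2c2∈{9}] r2c2 is down to just 9. So r2c2=9.
Step 35. [r7c9∈{7}] nothing but 7 survives at r7c9, so r7c9=7.
Step 36. [r9c3∈{5}] r9c3's peers cover all but 5, so r9c3=5.
Step 37. [r5c5∈{2}] only 2 remains possible at r5c5. So r5c5=2.
Step 38. [r1c2∈{4}] r1c2 has the single candidate 4. So r1c2=4.
Step 39. [r3c8∈{6}] only 6 remains possible at r3c8 ⇒ r3c8=6.
Step 40. [r9c9∈{8}] only 8 remains possible at r9c9. So r9c9=8.
Step 41. [r1c7∈{5}] only 5 remains possible at r1c7 ⇒ r1c7=5.
Step 42. [r2c5∈{8}] r2c5 is down to just 8. So r2c5=8.
Step 43. [r5c3∈{7}] nothing but 7 survives at r5c3. So r5c3=7.
Step 44. [r2c4∈{3}] r2c4's peers cover all but 3. So r2c4=3.
Step 45. [r3c6∈{5}] only 5 remains possible at r3c6, so r3c6=5.
Step 46. [r6c2∈{6}] r6c2 is down to just 6, so r6c2=6.
Step 47. [r8c8∈{9}] r8c8 has the single candidate 9. So r8c8=9.
Step 48. [r3c1∈{1}] r3c1's peers cover all but 1. So r3c1=1.
Step 49. [r8c2∈{3}] r8c2 has the single candidate 3, so r8c2=3.
Step 50. [r3c2∈{2}] r3c2's peers cover all but 2. So r3c2=2.
Step 51. [r4c1∈{8}] r4c1 has the single candidate 8, so r4c1=8.
Step 52. [r1c5∈{9}] r1c5 is down to just 9. So r1c5=9.
Step 53. [r4c5∈{1}] r4c5's peers cover all but 1, so r4c5=1.

Answer: 7 4 3 2 9 6 5 8 1 / 5 9 6 3 8 1 2 7 4 / 1 2 8 4 7 5 9 6 3 / 8 5 4 6 1 7 3 2 9 / 3 1 7 5 2 9 8 4 6 / 2 6 9 8 4 3 7 1 5 / 6 8 2 9 3 4 1 5 7 / 4 3 1 7 5 8 6 9 2 / 9 7 5 1 6 2 4 3 8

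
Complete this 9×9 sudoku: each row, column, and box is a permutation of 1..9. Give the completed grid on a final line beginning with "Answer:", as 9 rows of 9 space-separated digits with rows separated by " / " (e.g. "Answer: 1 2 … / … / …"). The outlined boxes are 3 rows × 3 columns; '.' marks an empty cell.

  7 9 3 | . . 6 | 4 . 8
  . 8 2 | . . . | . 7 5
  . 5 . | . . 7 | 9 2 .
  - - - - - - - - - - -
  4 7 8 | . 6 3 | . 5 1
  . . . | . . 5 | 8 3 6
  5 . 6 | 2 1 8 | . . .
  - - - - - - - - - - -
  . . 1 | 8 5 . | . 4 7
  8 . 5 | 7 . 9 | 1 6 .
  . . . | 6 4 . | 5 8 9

Step 1. [r8c5∈{2,3}] 3 has one home in box 8: r8c5 ⇒ r8c5=3.
Step 2. [r7c6∈{2}] r7c6 has the single candidate 2 ⇒ r7c6=2.
Step 3. [r5c4∈{4,9}] in row 5, 4 fits only at r5c4, so r5c4=4.
Step 4. [r3c1∈{1,6}] in row 3, 6 fits only at r3c1 ⇒ r3c1=6.
Step 5. [r3c4∈{1,3}] row 3 places 1 nowhere but r3c4, so r3c4=1.
Step 6. [r7c7∈{3}] r7c7 is down to just 3. So r7c7=3.
Step 7. [r2c5∈{9}] r2c5 has the single candidate 9, so r2c5=9.
Step 8. [r9c1∈{2,3}] in col 1, 3 fits only at r9c1 ⇒ r9c1=3.
Step 9. [r5c1∈{1,2,9}] across col 1, 2 lands solely at r5c1 ⇒ r5c1=2.
Step 10. [r8c2∈{2,4}] across row 8, 4 lands solely at r8c2. So r8c2=4.
Step 11. [r3c5∈{8}] only 8 remains possible at r3c5, so r3c5=8.
Step 12. [r1c5∈{2}] only 2 remains possible at r1c5, so r1c5=2.
Step 13. [r2c4∈{3}] r2c4 is down to just 3. So r2c4=3.
Step 14. [r7c1∈{9}] r7c1 has the single candidate 9, so r7c1=9.
Step 15. [r8c9∈{2}] r8c9's peers cover all but 2. So r8c9=2.
Step 16. [r9c2∈{2}] nothing but 2 survives at r9c2 ⇒ r9c2=2.
Step 17. [r3c9∈{3}] r3c9 has the single candidate 3. So r3c9=3.
Step 18. [r6c7∈{7}] nothing but 7 survives at r6c7 ⇒ r6c7=7.
Step 19. [r5c5∈{7}] r5c5 is down to just 7, so r5c5=7.
Step 20. [r6c8∈{9}] r6c8 is down to just 9 ⇒ r6c8=9.
Step 21. [r6c9∈{4}] r6c9 is down to just 4 ⇒ r6c9=4.
Step 22. [r9c6∈{1}] r9c6 has the single candidate 1 ⇒ r9c6=1.
Step 23. [r6c2∈{3}] only 3 remains possible at r6c2. So r6c2=3.
Step 24. [r3c3∈{4}] r3c3's peers cover all but 4, so r3c3=4.
Step 25. [r2c6∈{4}] only 4 remains possible at r2c6. So r2c6=4.
Step 26. [r4c7∈{2}] nothing but 2 survives at r4c7, so r4c7=2.
Step 27. [r1c4∈{5}] r1c4 is down to just 5 ⇒ r1c4=5.
Step 28. [r9c3∈{7}] nothing but 7 survives at r9c3. So r9c3=7.
Step 29. [r5c2∈{1}] r5c2 has the single candidate 1. So r5c2=1.
Step 30. [r2c7∈{6}] r2c7's peers cover all but 6 ⇒ r2c7=6.
Step 31. [r2c1∈{1}] r2c1's peers cover all but 1, so r2c1=1.
Step 32. [r4c4∈{9}] r4c4 has the single candidate 9. So r4c4=9.
Step 33. [r7c2∈{6}] r7c2's peers cover all but 6. So r7c2=6.
Step 34. [r5c3∈{9}] only 9 remains possible at r5c3. So r5c3=9.
Step 35. [r1c8∈{1}] r1c8 has the single candidate 1 ⇒ r1c8=1.

Answer: 7 9 3 5 2 6 4 1 8 / 1 8 2 3 9 4 6 7 5 / 6 5 4 1 8 7 9 2 3 / 4 7 8 9 6 3 2 5 1 / 2 1 9 4 7 5 8 3 6 / 5 3 6 2 1 8 7 9 4 / 9 6 1 8 5 2 3 4 7 / 8 4 5 7 3 9 1 6 2 / 3 2 7 6 4 1 5 8 9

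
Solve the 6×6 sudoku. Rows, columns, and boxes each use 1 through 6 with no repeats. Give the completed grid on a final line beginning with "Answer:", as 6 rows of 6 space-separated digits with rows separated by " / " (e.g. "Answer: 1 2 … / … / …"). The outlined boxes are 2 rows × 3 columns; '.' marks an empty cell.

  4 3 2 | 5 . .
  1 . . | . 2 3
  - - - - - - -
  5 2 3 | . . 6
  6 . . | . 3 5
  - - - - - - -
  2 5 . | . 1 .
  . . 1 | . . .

Step 1. [r2c4∈{4,6}] 4 has one home in row 2: r2c4. So r2c4=4.
Step 2. [r5c6∈{4}] r5c6 has the single candidate 4 ⇒ r5c6=4.
Step 3. [r5c3∈{6}] only 6 remains possible at r5c3 ⇒ r5c3=6.
Step 4. [r6c4∈{2,3,6}] col 4 places 6 nowhere but r6c4, so r6c4=6.
Step 5. [r4c2∈{1,4}] across col 2, 1 lands solely at r4c2 ⇒ r4c2=1.
Step 6. [r1c5∈{6}] r1c5 is down to just 6, so r1c5=6.
Step 7. [r6c6∈{2}] r6c6's peers cover all but 2, so r6c6=2.
Step 8. [r2c2∈{6}] only 6 remains possible at r2c2. So r2c2=6.
Step 9. [r2c3∈{5}] nothing but 5 survives at r2c3 ⇒ r2c3=5.
Step 10. [r4c4∈{2}] r4c4 has the single candidate 2 ⇒ r4c4=2.
Step 11. [r3c4∈{1}] r3c4 has the single candidate 1, so r3c4=1.
Step 12. [r6c1∈{3}] r6c1 has the single candidate 3 ⇒ r6c1=3.
Step 13. [r3c5∈{4}] r3c5's peers cover all but 4. So r3c5=4.
Step 14. [r5c4∈{3}] r5c4 is down to just 3. So r5c4=3.
Step 15. [r1c6∈{1}] nothing but 1 survives at r1c6 ⇒ r1c6=1.
Step 16. [r4c3∈{4}] only 4 remains possible at r4c3, so r4c3=4.
Step 17. [r6c2∈{4}] nothing but 4 survives at r6c2 ⇒ r6c2=4.
Step 18. [r6c5∈{5}] r6c5 has the single candidate 5 ⇒ r6c5=5.

Answer: 4 3 2 5 6 1 / 1 6 5 4 2 3 / 5 2 3 1 4 6 / 6 1 4 2 3 5 / 2 5 6 3 1 4 / 3 4 1 6 5 2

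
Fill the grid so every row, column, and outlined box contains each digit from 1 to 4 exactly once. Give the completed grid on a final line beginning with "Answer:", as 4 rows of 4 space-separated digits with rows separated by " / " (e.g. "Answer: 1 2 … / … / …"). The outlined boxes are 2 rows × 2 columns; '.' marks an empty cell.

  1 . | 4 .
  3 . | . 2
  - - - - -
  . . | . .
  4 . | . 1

Step 1. [r3c1∈{2}] r3c1 has the single candidate 2, so r3c1=2.
Step 2. [r3c3∈{3}] r3c3's peers cover all but 3. So r3c3=3.
Step 3. [r2c3∈{1}] nothing but 1 survives at r2c3 ⇒ r2c3=1.
Step 4. [r1c2∈{2}] r1c2's peers cover all but 2, so r1c2=2.
Step 5. [r2c2∈{4}] r2c2 has the single candidate 4 ⇒ r2c2=4.
Step 6. [r4c3∈{2}] r4c3 has the single candidate 2. So r4c3=2.
Step 7. [r1c4∈{3}] nothing but 3 survives at r1c4, so r1c4=3.
Step 8. [r3c4∈{4}] nothing but 4 survives at r3c4. So r3c4=4.
Step 9. [r4c2∈{3}] nothing but 3 survives at r4c2 ⇒ r4c2=3.
Step 10. [r3c2∈{1}] only 1 remains possible at r3c2 ⇒ r3c2=1.

Answer: 1 2 4 3 / 3 4 1 2 / 2 1 3 4 / 4 3 2 1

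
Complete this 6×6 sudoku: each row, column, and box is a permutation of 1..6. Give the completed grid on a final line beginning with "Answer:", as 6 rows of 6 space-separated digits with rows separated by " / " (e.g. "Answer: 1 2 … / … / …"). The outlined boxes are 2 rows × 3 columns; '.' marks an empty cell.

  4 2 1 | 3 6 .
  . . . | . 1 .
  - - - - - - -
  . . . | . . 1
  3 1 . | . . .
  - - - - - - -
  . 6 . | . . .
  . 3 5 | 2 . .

Step 1. [r5c3∈{2,4}] box 5 places 4 nowhere but r5c3. So r5c3=4.
Step 2. [r2c2∈{5}] nothing but 5 survives at r2c2, so r2c2=5.
Step 3. [r3c5∈{2,3,4,5}] 3 has one home in row 3: r3c5, so r3c5=3.
Step 4. [r4c5∈{2,4,5}] r4c5 is the only open cell in col 5 admitting 2. So r4c5=2.
Step 5. [r4c3∈{6}] r4c3 is down to just 6 ⇒ r4c3=6.
Step 6. [r2c4∈{4}] r2c4 has the single candidate 4, so r2c4=4.
Step 7. [r4c4∈{5}] only 5 remains possible at r4c4, so r4c4=5.
Step 8. [r5c1∈{1,2}] across row 5, 2 lands solely at r5c1. So r5c1=2.
Step 9. [r4c6∈{4}] r4c6 has the single candidate 4 ⇒ r4c6=4.
Step 10. [r1c6∈{5}] only 5 remains possible at r1c6 ⇒ r1c6=5.
Step 11. [r6c1∈{1}] r6c1's peers cover all but 1. So r6c1=1.
Step 12. [r3c3∈{2}] r3c3's peers cover all but 2. So r3c3=2.
Step 13. [r3c4∈{6}] r3c4 has the single candidate 6 ⇒ r3c4=6.
Step 14. [r5c4∈{1}] r5c4's peers cover all but 1, so r5c4=1.
Step 15. [r3c2∈{4}] nothing but 4 survives at r3c2 ⇒ r3c2=4.
Step 16. [r5c6∈{3}] r5c6 is down to just 3, so r5c6=3.
Step 17. [r2c6∈{2}] nothing but 2 survives at r2c6 ⇒ r2c6=2.
Step 18. [r2c1∈{6}] r2c1 has the single candidate 6 ⇒ r2c1=6.
Step 19. [r6c6∈{6}] r6c6's peers cover all but 6 ⇒ r6c6=6.
Step 20. [r3c1∈{5}] r3c1 is down to just 5 ⇒ r3c1=5.
Step 21. [r2c3∈{3}] r2c3 has the single candidate 3, so r2c3=3.
Step 22. [r5c5∈{5}] only 5 remains possible at r5c5 ⇒ r5c5=5.
Step 23. [r6c5∈{4}] nothing but 4 survives at r6c5. So r6c5=4.

Answer: 4 2 1 3 6 5 / 6 5 3 4 1 2 / 5 4 2 6 3 1 / 3 1 6 5 2 4 / 2 6 4 1 5 3 / 1 3 5 2 4 6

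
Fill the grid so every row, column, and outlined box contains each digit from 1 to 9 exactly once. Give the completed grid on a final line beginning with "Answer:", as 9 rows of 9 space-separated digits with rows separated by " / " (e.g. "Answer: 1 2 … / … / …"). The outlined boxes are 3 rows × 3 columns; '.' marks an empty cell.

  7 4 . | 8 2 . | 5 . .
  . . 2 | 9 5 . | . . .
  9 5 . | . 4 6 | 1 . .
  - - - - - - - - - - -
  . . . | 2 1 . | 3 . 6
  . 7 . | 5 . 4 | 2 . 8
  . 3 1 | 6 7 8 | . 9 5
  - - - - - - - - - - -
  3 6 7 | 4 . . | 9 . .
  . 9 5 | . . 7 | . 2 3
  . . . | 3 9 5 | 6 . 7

Step 1. [r6c7∈{4}] r6c7 has the single candidate 4. So r6c7=4.
Step 2. [r8c7∈{8}] only 8 remains possible at r8c7 ⇒ r8c7=8.
Step 3. [r8c1∈{1,4}] across row 8, 4 lands solely at r8c1, so r8c1=4.
Step 4. [r9c3∈{8}] r9c3 is down to just 8. So r9c3=8.
Step 5. [r1c6∈{1,3}] 1 has one home in row 1: r1c6. So r1c6=1.
Step 6. [r3c8∈{3,7,8}] 8 has one home in row 3: r3c8 ⇒ r3c8=8.
Step 7. [r7c9∈{1}] r7c9 is down to just 1. So r7c9=1.
Step 8. [r5c3∈{6,9}] r5c3 is the only open cell in row 5 admitting 9 ⇒ r5c3=9.
Step 9. [r1c3∈{3,6}] col 3 places 6 nowhere but r1c3, so r1c3=6.
Step 10. [r2c8∈{3,4,6,7}] in row 2, 6 fits only at r2c8, so r2c8=6.
Step 11. [r9c2∈{1,2}] across col 2, 2 lands solely at r9c2 ⇒ r9c2=2.
Step 12. [r2c2∈{1,8}] 1 has one home in col 2: r2c2. So r2c2=1.
Step 13. [r4c2∈{8}] r4c2's peers cover all but 8. So r4c2=8.
Step 14. [r4c3∈{4}] r4c3's peers cover all but 4, so r4c3=4.
Step 15. [r3c4∈{7}] r3c4 has the single candidate 7, so r3c4=7.
Step 16. [r4c8∈{7}] nothing but 7 survives at r4c8 ⇒ r4c8=7.
Step 17. [r9c1∈{1}] r9c1 is down to just 1. So r9c1=1.
Step 18. [r3c3∈{3}] r3c3 has the single candidate 3. So r3c3=3.
Step 19. [r2c1∈{8}] only 8 remains possible at r2c1 ⇒ r2c1=8.
Step 20. [r2c6∈{3}] only 3 remains possible at r2c6, so r2c6=3.
Step 21. [r4c1∈{5}] r4c1 has the single candidate 5. So r4c1=5.
Step 22. [r8c4∈{1}] r8c4 is down to just 1. So r8c4=1.
Step 23. [r1c9∈{9}] r1c9 is down to just 9. So r1c9=9.
Step 24. [r2c9∈{4}] nothing but 4 survives at r2c9, so r2c9=4.
Step 25. [r7c8∈{5}] r7c8 has the single candidate 5, so r7c8=5.
Step 26. [r5c1∈{6}] only 6 remains possible at r5c1, so r5c1=6.
Step 27. [r1c8∈{3}] r1c8 has the single candidate 3. So r1c8=3.
Step 28. [r8c5∈{6}] r8c5's peers cover all but 6. So r8c5=6.
Step 29. [r6c1∈{2}] only 2 remains possible at r6c1 ⇒ r6c1=2.
Step 30. [r7c6∈{2}] r7c6 is down to just 2 ⇒ r7c6=2.
Step 31. [r5c5∈{3}] nothing but 3 survives at r5c5 ⇒ r5c5=3.
Step 32. [r9c8∈{4}] r9c8 has the single candidate 4. So r9c8=4.
Step 33. [r4c6∈{9}] r4c6's peers cover all but 9. So r4c6=9.
Step 34. [r2c7∈{7}] r2c7 is down to just 7 ⇒ r2c7=7.
Step 35. [r3c9∈{2}] r3c9's peers cover all but 2. So r3c9=2.
Step 36. [r7c5∈{8}] r7c5 has the single candidate 8. So r7c5=8.
Step 37. [r5c8∈{1}] r5c8 is down to just 1. So r5c8=1.

Answer: 7 4 6 8 2 1 5 3 9 / 8 1 2 9 5 3 7 6 4 / 9 5 3 7 4 6 1 8 2 / 5 8 4 2 1 9 3 7 6 / 6 7 9 5 3 4 2 1 8 / 2 3 1 6 7 8 4 9 5 / 3 6 7 4 8 2 9 5 1 / 4 9 5 1 6 7 8 2 3 / 1 2 8 3 9 5 6 4 7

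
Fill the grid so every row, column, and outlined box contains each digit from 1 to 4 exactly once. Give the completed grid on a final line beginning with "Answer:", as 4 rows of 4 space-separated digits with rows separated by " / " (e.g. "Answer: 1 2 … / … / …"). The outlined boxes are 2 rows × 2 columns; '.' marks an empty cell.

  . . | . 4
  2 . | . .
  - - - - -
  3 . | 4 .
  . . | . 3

Step 1. [r2c4∈{1}] r2c4 has the single candidate 1. So r2c4=1.
Step 2. [r3c2∈{1,2}] r3c2 is the only open cell in row 3 admitting 1 ⇒ r3c2=1.
Step 3. [r2c2∈{3,4}] in row 2, 4 fits only at r2c2 ⇒ r2c2=4.
Step 4. [r1c3∈{2,3}] across row 1, 2 lands solely at r1c3, so r1c3=2.
Step 5. [r4c1∈{4}] r4c1 has the single candidate 4. So r4c1=4.
Step 6. [r2c3∈{3}] nothing but 3 survives at r2c3. So r2c3=3.
Step 7. [r4c2∈{2}] only 2 remains possible at r4c2 ⇒ r4c2=2.
Step 8. [r4c3∈{1}] r4c3's peers cover all but 1, so r4c3=1.
Step 9. [r1c2∈{3}] r1c2's peers cover all but 3, so r1c2=3.
Step 10. [r1c1∈{1}] nothing but 1 survives at r1c1. So r1c1=1.
Step 11. [r3c4∈{2}] r3c4's peers cover all but 2 ⇒ r3c4=2.

Answer: 1 3 2 4 / 2 4 3 1 / 3 1 4 2 / 4 2 1 3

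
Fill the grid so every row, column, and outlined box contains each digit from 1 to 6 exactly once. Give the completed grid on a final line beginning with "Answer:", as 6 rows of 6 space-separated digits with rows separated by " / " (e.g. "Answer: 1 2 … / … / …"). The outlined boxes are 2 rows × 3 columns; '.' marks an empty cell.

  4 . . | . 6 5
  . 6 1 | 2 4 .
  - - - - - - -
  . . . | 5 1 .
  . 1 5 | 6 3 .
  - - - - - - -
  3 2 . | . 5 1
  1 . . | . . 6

Step 1. [r6c3∈{4}] r6c3 is down to just 4, so r6c3=4.
Step 2. [r4c1∈{2}] r4c1's peers cover all but 2 ⇒ r4c1=2.
Step 3. [r1c2∈{3}] only 3 remains possible at r1c2 ⇒ r1c2=3.
Step 4. [r3c6∈{2,4}] 2 has one home in row 3: r3c6 ⇒ r3c6=2.
Step 5. [r3c1∈{6}] r3c1 is down to just 6 ⇒ r3c1=6.
Step 6. [r2c1∈{5}] r2c1 is down to just 5, so r2c1=5.
Step 7. [r5c3∈{6}] only 6 remains possible at r5c3. So r5c3=6.
Step 8. [r6c2∈{5}] r6c2's peers cover all but 5. So r6c2=5.
Step 9. [r2c6∈{3}] only 3 remains possible at r2c6. So r2c6=3.
Step 10. [r6c5∈{2}] only 2 remains possible at r6c5. So r6c5=2.
Step 11. [r1c4∈{1}] r1c4 is down to just 1, so r1c4=1.
Step 12. [r3c2∈{4}] r3c2 is down to just 4, so r3c2=4.
Step 13. [r3c3∈{3}] r3c3's peers cover all but 3, so r3c3=3.
Step 14. [r4c6∈{4}] r4c6 has the single candidate 4. So r4c6=4.
Step 15. [r5c4∈{4}] r5c4's peers cover all but 4. So r5c4=4.
Step 16. [r1c3∈{2}] only 2 remains possible at r1c3, so r1c3=2.
Step 17. [r6c4∈{3}] nothing but 3 survives at r6c4. So r6c4=3.

Answer: 4 3 2 1 6 5 / 5 6 1 2 4 3 / 6 4 3 5 1 2 / 2 1 5 6 3 4 / 3 2 6 4 5 1 / 1 5 4 3 2 6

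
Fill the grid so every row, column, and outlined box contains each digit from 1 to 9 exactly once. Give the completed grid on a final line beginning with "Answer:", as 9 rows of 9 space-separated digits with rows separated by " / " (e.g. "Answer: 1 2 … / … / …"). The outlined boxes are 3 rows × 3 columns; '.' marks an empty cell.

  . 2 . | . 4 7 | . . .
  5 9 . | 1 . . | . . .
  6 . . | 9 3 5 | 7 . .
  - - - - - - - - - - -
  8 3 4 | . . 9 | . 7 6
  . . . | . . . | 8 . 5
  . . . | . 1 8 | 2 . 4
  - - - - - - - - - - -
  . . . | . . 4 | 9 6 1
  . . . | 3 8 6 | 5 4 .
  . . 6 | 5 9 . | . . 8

Step 1. [r2c3∈{3,7,8}] across row 2, 7 lands solely at r2c3. So r2c3=7.
Step 2. [r9c1∈{1,2,3,4,7}] col 1 places 4 nowhere but r9c1, so r9c1=4.
Step 3. [r9c2∈{1,7}] 7 has one home in row 9: r9c2. So r9c2=7.
Step 4. [r4c4∈{2}] r4c4 has the single candidate 2. So r4c4=2.
Step 5. [r6c8∈{3,9}] in row 6, 3 fits only at r6c8, so r6c8=3.
Step 6. [r8c2∈{1}] r8c2 is down to just 1 ⇒ r8c2=1.
Step 7. [r9c8∈{2}] nothing but 2 survives at r9c8, so r9c8=2.
Step 8. [r5c8∈{1,9}] across box 6, 9 lands solely at r5c8 ⇒ r5c8=9.
Step 9. [r7c5∈{2,7}] 2 has one home in box 8: r7c5. So r7c5=2.
Step 10. [r5c5∈{6,7}] col 5 places 7 nowhere but r5c5. So r5c5=7.
Step 11. [r1c4∈{6,8}] r1c4 is the only open cell in col 4 admitting 8, so r1c4=8.
Step 12. [r1c7∈{1,3,6}] in row 1, 6 fits only at r1c7. So r1c7=6.
Step 13. [r5c2∈{6}] nothing but 6 survives at r5c2 ⇒ r5c2=6.
Step 14. [r6c2∈{5}] nothing but 5 survives at r6c2, so r6c2=5.
Step 15. [r7c2∈{8}] r7c2's peers cover all but 8, so r7c2=8.
Step 16. [r6c3∈{9}] nothing but 9 survives at r6c3. So r6c3=9.
Step 17. [r8c3∈{2}] only 2 remains possible at r8c3. So r8c3=2.
Step 18. [r5c3∈{1}] r5c3 has the single candidate 1 ⇒ r5c3=1.
Step 19. [r1c3∈{3}] only 3 remains possible at r1c3 ⇒ r1c3=3.
Step 20. [r3c8∈{1,8}] r3c8 is the only open cell in row 3 admitting 1 ⇒ r3c8=1.
Step 21. [r2c9∈{2,3}] across col 9, 3 lands solely at r2c9 ⇒ r2c9=3.
Step 22. [r1c8∈{5}] nothing but 5 survives at r1c8, so r1c8=5.
Step 23. [r1c9∈{9}] only 9 remains possible at r1c9, so r1c9=9.
Step 24. [r3c9∈{2}] nothing but 2 survives at r3c9. So r3c9=2.
Step 25. [r1c1∈{1}] nothing but 1 survives at r1c1 ⇒ r1c1=1.
Step 26. [r8c9∈{7}] r8c9 has the single candidate 7 ⇒ r8c9=7.
Step 27. [r7c3∈{5}] r7c3's peers cover all but 5, so r7c3=5.
Step 28. [r7c4∈{7}] r7c4's peers cover all but 7, so r7c4=7.
Step 29. [r5c1∈{2}] only 2 remains possible at r5c1 ⇒ r5c1=2.
Step 30. [r2c6∈{2}] nothing but 2 survives at r2c6. So r2c6=2.
Step 31. [r2c8∈{8}] only 8 remains possible at r2c8. So r2c8=8.
Step 32. [r4c5∈{5}] r4c5 is down to just 5, so r4c5=5.
Step 33. [r3c2∈{4}] nothing but 4 survives at r3c2. So r3c2=4.
Step 34. [r2c5∈{6}] r2c5's peers cover all but 6, so r2c5=6.
Step 35. [r5c4∈{4}] only 4 remains possible at r5c4. So r5c4=4.
Step 36. [r8c1∈{9}] only 9 remains possible at r8c1. So r8c1=9.
Step 37. [r7c1∈{3}] nothing but 3 survives at r7c1, so r7c1=3.
Step 38. [r6c4∈{6}] nothing but 6 survives at r6c4, so r6c4=6.
Step 39. [r6c1∈{7}] only 7 remains possible at r6c1. So r6c1=7.
Step 40. [r3c3∈{8}] r3c3's peers cover all but 8 ⇒ r3c3=8.
Step 41. [r2c7∈{4}] r2c7 is down to just 4 ⇒ r2c7=4.
Step 42. [r9c7∈{3}] r9c7's peers cover all but 3 ⇒ r9c7=3.
Step 43. [r5c6∈{3}] r5c6 has the single candidate 3 ⇒ r5c6=3.
Step 44. [r9c6∈{1}] r9c6's peers cover all but 1. So r9c6=1.
Step 45. [r4c7∈{1}] r4c7 is down to just 1 ⇒ r4c7=1.

Answer: 1 2 3 8 4 7 6 5 9 / 5 9 7 1 6 2 4 8 3 / 6 4 8 9 3 5 7 1 2 / 8 3 4 2 5 9 1 7 6 / 2 6 1 4 7 3 8 9 5 / 7 5 9 6 1 8 2 3 4 / 3 8 5 7 2 4 9 6 1 / 9 1 2 3 8 6 5 4 7 / 4 7 6 5 9 1 3 2 8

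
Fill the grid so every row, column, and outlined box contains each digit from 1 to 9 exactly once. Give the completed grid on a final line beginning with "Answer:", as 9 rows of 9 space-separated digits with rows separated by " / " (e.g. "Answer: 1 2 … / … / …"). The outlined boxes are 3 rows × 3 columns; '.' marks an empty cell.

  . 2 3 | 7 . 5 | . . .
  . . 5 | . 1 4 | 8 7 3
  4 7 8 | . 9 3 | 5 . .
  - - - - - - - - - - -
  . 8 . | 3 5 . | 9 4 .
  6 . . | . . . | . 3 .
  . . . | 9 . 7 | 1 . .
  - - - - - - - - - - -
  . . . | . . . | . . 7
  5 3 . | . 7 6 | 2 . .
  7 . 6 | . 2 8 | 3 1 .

Step 1. [r5c4∈{1,2,4,8}] in col 4, 8 fits only at r5c4 ⇒ r5c4=8.
Step 2. [r7c6∈{1,9}] r7c6 is the only open cell in col 6 admitting 9, so r7c6=9.
Step 3. [r4c9∈{2,6}] across row 4, 6 lands solely at r4c9, so r4c9=6.
Step 4. [r5c5∈{4}] nothing but 4 survives at r5c5 ⇒ r5c5=4.
Step 5. [r1c1∈{1,9}] r1c1 is the only open cell in box 1 admitting 1 ⇒ r1c1=1.
Step 6. [r4c1∈{2}] only 2 remains possible at r4c1 ⇒ r4c1=2.
Step 7. [r6c3∈{4}] r6c3 has the single candidate 4 ⇒ r6c3=4.
Step 8. [r6c2∈{5}] nothing but 5 survives at r6c2. So r6c2=5.
Step 9. [r7c8∈{5,6,8}] in col 8, 5 fits only at r7c8. So r7c8=5.
Step 10. [r5c6∈{1,2}] 2 has one home in col 6: r5c6 ⇒ r5c6=2.
Step 11. [r2c4∈{2,6}] row 2 places 2 nowhere but r2c4. So r2c4=2.
Step 12. [r4c3∈{1,7}] 7 has one home in row 4: r4c3 ⇒ r4c3=7.
Step 13. [r7c7∈{4,6}] row 7 places 6 nowhere but r7c7. So r7c7=6.
Step 14. [r3c4∈{6}] nothing but 6 survives at r3c4, so r3c4=6.
Step 15. [r3c8∈{2}] r3c8's peers cover all but 2, so r3c8=2.
Step 16. [r6c8∈{8}] r6c8 has the single candidate 8 ⇒ r6c8=8.
Step 17. [r8c8∈{9}] r8c8's peers cover all but 9. So r8c8=9.
Step 18. [r8c3∈{1}] r8c3 has the single candidate 1, so r8c3=1.
Step 19. [r9c9∈{4}] r9c9's peers cover all but 4. So r9c9=4.
Step 20. [r9c2∈{9}] r9c2's peers cover all but 9 ⇒ r9c2=9.
Step 21. [r7c2∈{4}] only 4 remains possible at r7c2. So r7c2=4.
Step 22. [r5c7∈{7}] r5c7 has the single candidate 7, so r5c7=7.
Step 23. [r8c9∈{8}] r8c9 has the single candidate 8, so r8c9=8.
Step 24. [r5c2∈{1}] r5c2 is down to just 1. So r5c2=1.
Step 25. [r1c5∈{8}] r1c5 is down to just 8 ⇒ r1c5=8.
Step 26. [r5c3∈{9}] r5c3 has the single candidate 9. So r5c3=9.
Step 27. [r6c5∈{6}] r6c5's peers cover all but 6, so r6c5=6.
Step 28. [r2c2∈{6}] only 6 remains possible at r2c2 ⇒ r2c2=6.
Step 29. [r1c7∈{4}] r1c7 has the single candidate 4. So r1c7=4.
Step 30. [r6c1∈{3}] r6c1 has the single candidate 3. So r6c1=3.
Step 31. [r7c4∈{1}] only 1 remains possible at r7c4 ⇒ r7c4=1.
Step 32. [r7c5∈{3}] nothing but 3 survives at r7c5. So r7c5=3.
Step 33. [r7c1∈{8}] r7c1 is down to just 8 ⇒ r7c1=8.
Step 34. [r2c1∈{9}] r2c1's peers cover all but 9 ⇒ r2c1=9.
Step 35. [r1c9∈{9}] nothing but 9 survives at r1c9, so r1c9=9.
Step 36. [r9c4∈{5}] r9c4 is down to just 5. So r9c4=5.
Step 37. [r8c4∈{4}] r8c4's peers cover all but 4. So r8c4=4.
Step 38. [r4c6∈{1}] r4c6's peers cover all but 1 ⇒ r4c6=1.
Step 39. [r1c8∈{6}] r1c8's peers cover all but 6 ⇒ r1c8=6.
Step 40. [r3c9∈{1}] only 1 remains possible at r3c9 ⇒ r3c9=1.
Step 41. [r6c9∈{2}] r6c9 has the single candidate 2 ⇒ r6c9=2.
Step 42. [r7c3∈{2}] only 2 remains possible at r7c3, so r7c3=2.
Step 43. [r5c9∈{5}] only 5 remains possible at r5c9 ⇒ r5c9=5.

Answer: 1 2 3 7 8 5 4 6 9 / 9 6 5 2 1 4 8 7 3 / 4 7 8 6 9 3 5 2 1 / 2 8 7 3 5 1 9 4 6 / 6 1 9 8 4 2 7 3 5 / 3 5 4 9 6 7 1 8 2 / 8 4 2 1 3 9 6 5 7 / 5 3 1 4 7 6 2 9 8 / 7 9 6 5 2 8 3 1 4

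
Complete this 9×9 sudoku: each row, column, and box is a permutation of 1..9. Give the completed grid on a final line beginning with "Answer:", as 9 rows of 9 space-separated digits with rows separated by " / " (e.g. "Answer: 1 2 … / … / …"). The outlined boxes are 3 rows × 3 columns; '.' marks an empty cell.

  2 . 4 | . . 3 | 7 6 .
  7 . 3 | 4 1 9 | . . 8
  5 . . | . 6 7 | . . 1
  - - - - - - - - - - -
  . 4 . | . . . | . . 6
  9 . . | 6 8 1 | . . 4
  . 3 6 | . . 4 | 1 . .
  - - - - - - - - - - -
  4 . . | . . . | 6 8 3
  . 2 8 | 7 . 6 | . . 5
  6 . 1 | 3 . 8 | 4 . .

Step 1. [r3c4∈{2,8}] r3c4 is the only open cell in box 2 admitting 2, so r3c4=2.
Step 2. [r8c7∈{9}] r8c7 is down to just 9, so r8c7=9.
Step 3. [r4c5∈{2,3,5,7,9}] across col 5, 3 lands solely at r4c5, so r4c5=3.
Step 4. [r6c5∈{2,5,7,9}] 7 has one home in col 5: r6c5, so r6c5=7.
Step 5. [r4c6∈{2,5}] box 5 places 2 nowhere but r4c6. So r4c6=2.
Step 6. [r7c6∈{5}] r7c6's peers cover all but 5, so r7c6=5.
Step 7. [r5c3∈{2,5,7}] across col 3, 2 lands solely at r5c3, so r5c3=2.
Step 8. [r4c3∈{5,7}] r4c3 is the only open cell in col 3 admitting 5, so r4c3=5.
Step 9. [r3c3∈{9}] r3c3 has the single candidate 9, so r3c3=9.
Step 10. [r9c9∈{2,7}] across col 9, 7 lands solely at r9c9, so r9c9=7.
Step 11. [r6c4∈{5,9}] across box 5, 5 lands solely at r6c4. So r6c4=5.
Step 12. [r9c8∈{2}] nothing but 2 survives at r9c8, so r9c8=2.
Step 13. [r9c5∈{9}] only 9 remains possible at r9c5. So r9c5=9.
Step 14. [r3c7∈{3}] r3c7 has the single candidate 3. So r3c7=3.
Step 15. [r2c8∈{5}] only 5 remains possible at r2c8, so r2c8=5.
Step 16. [r6c8∈{9}] r6c8's peers cover all but 9 ⇒ r6c8=9.
Step 17. [r5c2∈{7}] r5c2's peers cover all but 7. So r5c2=7.
Step 18. [r6c1∈{8}] only 8 remains possible at r6c1. So r6c1=8.
Step 19. [r1c4∈{8}] r1c4's peers cover all but 8. So r1c4=8.
Step 20. [r3c8∈{4}] r3c8 has the single candidate 4 ⇒ r3c8=4.
Step 21. [r4c4∈{9}] nothing but 9 survives at r4c4 ⇒ r4c4=9.
Step 22. [r4c1∈{1}] r4c1's peers cover all but 1 ⇒ r4c1=1.
Step 23. [r6c9∈{2}] nothing but 2 survives at r6c9 ⇒ r6c9=2.
Step 24. [r2c2∈{6}] r2c2 has the single candidate 6. So r2c2=6.
Step 25. [r8c5∈{4}] r8c5's peers cover all but 4 ⇒ r8c5=4.
Step 26. [r1c2∈{1}] r1c2's peers cover all but 1 ⇒ r1c2=1.
Step 27. [r7c4∈{1}] r7c4's peers cover all but 1, so r7c4=1.
Step 28. [r7c2∈{9}] r7c2 is down to just 9, so r7c2=9.
Step 29. [r4c8∈{7}] r4c8 has the single candidate 7. So r4c8=7.
Step 30. [r8c1∈{3}] only 3 remains possible at r8c1, so r8c1=3.
Step 31. [r4c7∈{8}] r4c7 has the single candidate 8. So r4c7=8.
Step 32. [r3c2∈{8}] only 8 remains possible at r3c2 ⇒ r3c2=8.
Step 33. [r5c7∈{5}] only 5 remains possible at r5c7. So r5c7=5.
Step 34. [r9c2∈{5}] r9c2 is down to just 5, so r9c2=5.
Step 35. [r7c5∈{2}] only 2 remains possible at r7c5, so r7c5=2.
Step 36. [r5c8∈{3}] only 3 remains possible at r5c8, so r5c8=3.
Step 37. [r2c7∈{2}] only 2 remains possible at r2c7, so r2c7=2.
Step 38. [r1c5∈{5}] nothing but 5 survives at r1c5, so r1c5=5.
Step 39. [r1c9∈{9}] r1c9 has the single candidate 9. So r1c9=9.
Step 40. [r7c3∈{7}] r7c3 has the single candidate 7. So r7c3=7.
Step 41. [r8c8∈{1}] r8c8 has the single candidate 1 ⇒ r8c8=1.

Answer: 2 1 4 8 5 3 7 6 9 / 7 6 3 4 1 9 2 5 8 / 5 8 9 2 6 7 3 4 1 / 1 4 5 9 3 2 8 7 6 / 9 7 2 6 8 1 5 3 4 / 8 3 6 5 7 4 1 9 2 / 4 9 7 1 2 5 6 8 3 / 3 2 8 7 4 6 9 1 5 / 6 5 1 3 9 8 4 2 7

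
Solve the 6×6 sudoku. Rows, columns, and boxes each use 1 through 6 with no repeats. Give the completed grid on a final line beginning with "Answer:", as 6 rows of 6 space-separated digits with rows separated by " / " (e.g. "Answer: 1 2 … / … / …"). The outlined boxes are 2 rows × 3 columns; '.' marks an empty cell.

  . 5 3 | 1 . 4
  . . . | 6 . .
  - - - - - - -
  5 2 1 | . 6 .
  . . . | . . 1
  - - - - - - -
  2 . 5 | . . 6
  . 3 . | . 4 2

Step 1. [r4c1∈{3,4,6}] col 1 places 3 nowhere but r4c1. So r4c1=3.
Step 2. [r2c1∈{1,4}] in col 1, 4 fits only at r2c1. So r2c1=4.
Step 3. [r4c4∈{2,4,5}] 2 has one home in col 4: r4c4, so r4c4=2.
Step 4. [r5c4∈{3}] nothing but 3 survives at r5c4. So r5c4=3.
Step 5. [r2c5∈{2,3,5}] col 5 places 3 nowhere but r2c5, so r2c5=3.
Step 6. [r4c3∈{4,6}] r4c3 is the only open cell in col 3 admitting 4, so r4c3=4.
Step 7. [r6c1∈{1,6}] 1 has one home in row 6: r6c1. So r6c1=1.
Step 8. [r3c6∈{3}] only 3 remains possible at r3c6. So r3c6=3.
Step 9. [r1c1∈{6}] r1c1 has the single candidate 6. So r1c1=6.
Step 10. [r2c2∈{1}] nothing but 1 survives at r2c2, so r2c2=1.
Step 11. [r2c3∈{2}] r2c3's peers cover all but 2 ⇒ r2c3=2.
Step 12. [r6c3∈{6}] only 6 remains possible at r6c3 ⇒ r6c3=6.
Step 13. [r3c4∈{4}] r3c4 is down to just 4, so r3c4=4.
Step 14. [r2c6∈{5}] only 5 remains possible at r2c6, so r2c6=5.
Step 15. [r6c4∈{5}] only 5 remains possible at r6c4, so r6c4=5.
Step 16. [r5c2∈{4}] nothing but 4 survives at r5c2 ⇒ r5c2=4.
Step 17. [r4c2∈{6}] r4c2 has the single candidate 6. So r4c2=6.
Step 18. [r1c5∈{2}] only 2 remains possible at r1c5 ⇒ r1c5=2.
Step 19. [r5c5∈{1}] r5c5 is down to just 1 ⇒ r5c5=1.
Step 20. [r4c5∈{5}] r4c5's peers cover all but 5. So r4c5=5.

Answer: 6 5 3 1 2 4 / 4 1 2 6 3 5 / 5 2 1 4 6 3 / 3 6 4 2 5 1 / 2 4 5 3 1 6 / 1 3 6 5 4 2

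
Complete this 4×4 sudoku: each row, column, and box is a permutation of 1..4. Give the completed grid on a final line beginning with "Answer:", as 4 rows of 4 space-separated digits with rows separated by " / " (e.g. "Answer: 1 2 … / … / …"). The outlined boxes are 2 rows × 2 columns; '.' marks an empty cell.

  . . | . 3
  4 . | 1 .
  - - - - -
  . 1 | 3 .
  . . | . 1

Step 1. [r1c2∈{2}] r1c2 has the single candidate 2 ⇒ r1c2=2.
Step 2. [r4c3∈{2,4}] across col 3, 2 lands solely at r4c3, so r4c3=2.
Step 3. [r2c2∈{3}] nothing but 3 survives at r2c2 ⇒ r2c2=3.
Step 4. [r1c3∈{4}] r1c3's peers cover all but 4 ⇒ r1c3=4.
Step 5. [r4c1∈{3}] r4c1 is down to just 3. So r4c1=3.
Step 6. [r1c1∈{1}] r1c1's peers cover all but 1, so r1c1=1.
Step 7. [r3c1∈{2}] r3c1's peers cover all but 2, so r3c1=2.
Step 8. [r3c4∈{4}] r3c4's peers cover all but 4, so r3c4=4.
Step 9. [r2c4∈{2}] nothing but 2 survives at r2c4, so r2c4=2.
Step 10. [r4c2∈{4}] r4c2's peers cover all but 4 ⇒ r4c2=4.

Answer: 1 2 4 3 / 4 3 1 2 / 2 1 3 4 / 3 4 2 1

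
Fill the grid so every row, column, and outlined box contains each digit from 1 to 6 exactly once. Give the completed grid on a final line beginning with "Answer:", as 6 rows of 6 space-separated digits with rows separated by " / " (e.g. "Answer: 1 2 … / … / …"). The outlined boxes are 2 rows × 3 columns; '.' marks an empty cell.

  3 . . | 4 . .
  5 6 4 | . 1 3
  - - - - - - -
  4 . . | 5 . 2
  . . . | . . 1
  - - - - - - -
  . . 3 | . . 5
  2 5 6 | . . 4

Step 1. [r3c5∈{3,6}] across row 3, 6 lands solely at r3c5. So r3c5=6.
Step 2. [r4c4∈{3}] only 3 remains possible at r4c4 ⇒ r4c4=3.
Step 3. [r5c4∈{1,2,6}] across row 5, 6 lands solely at r5c4. So r5c4=6.
Step 4. [r3c3∈{1}] nothing but 1 survives at r3c3, so r3c3=1.
Step 5. [r1c3∈{2}] r1c3's peers cover all but 2 ⇒ r1c3=2.
Step 6. [r1c2∈{1}] only 1 remains possible at r1c2. So r1c2=1.
Step 7. [r2c4∈{2}] r2c4's peers cover all but 2, so r2c4=2.
Step 8. [r4c5∈{4}] r4c5's peers cover all but 4, so r4c5=4.
Step 9. [r4c2∈{2}] r4c2's peers cover all but 2 ⇒ r4c2=2.
Step 10. [r6c4∈{1}] nothing but 1 survives at r6c4, so r6c4=1.
Step 11. [r1c5∈{5}] r1c5 is down to just 5, so r1c5=5.
Step 12. [r5c1∈{1}] nothing but 1 survives at r5c1 ⇒ r5c1=1.
Step 13. [r4c3∈{5}] r4c3 is down to just 5, so r4c3=5.
Step 14. [r4c1∈{6}] r4c1's peers cover all but 6. So r4c1=6.
Step 15. [r5c2∈{4}] r5c2's peers cover all but 4. So r5c2=4.
Step 16. [r5c5∈{2}] r5c5's peers cover all but 2 ⇒ r5c5=2.
Step 17. [r6c5∈{3}] only 3 remains possible at r6c5 ⇒ r6c5=3.
Step 18. [r1c6∈{6}] nothing but 6 survives at r1c6. So r1c6=6.
Step 19. [r3c2∈{3}] r3c2 has the single candidate 3, so r3c2=3.

Answer: 3 1 2 4 5 6 / 5 6 4 2 1 3 / 4 3 1 5 6 2 / 6 2 5 3 4 1 / 1 4 3 6 2 5 / 2 5 6 1 3 4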